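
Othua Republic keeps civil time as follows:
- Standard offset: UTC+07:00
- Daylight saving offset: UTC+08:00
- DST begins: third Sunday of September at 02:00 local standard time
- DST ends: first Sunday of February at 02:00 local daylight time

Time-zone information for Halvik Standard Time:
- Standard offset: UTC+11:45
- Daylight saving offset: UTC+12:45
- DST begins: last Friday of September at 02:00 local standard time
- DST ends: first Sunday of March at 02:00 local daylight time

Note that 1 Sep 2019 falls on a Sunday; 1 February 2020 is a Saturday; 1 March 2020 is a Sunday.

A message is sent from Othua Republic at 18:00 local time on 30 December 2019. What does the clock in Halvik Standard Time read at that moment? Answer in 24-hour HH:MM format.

1 September 2019 is a Sunday, so the first Sunday is September 1 and the third is September 15.
1 February 2020 is a Saturday, so the first Sunday is February 2.
Daylight saving runs 15 September 2019 – 2 February 2020; 30 December 2019 is inside that window, so Othua Republic is at UTC+08:00.
18:00 Othua Republic − 8h = 10:00 UTC.
1 September 2019 is a Sunday, so Fridays fall on 6, 13, 20, 27; the last is September 27.
1 March 2020 is a Sunday, so the first Sunday is March 1.
At the standard offset (UTC+11:45), 10:00 UTC + 11h45m = 21:45 Halvik Standard Time standard time.
Daylight saving runs 27 September 2019 – 1 March 2020; the standard-time date in Halvik Standard Time, 30 December 2019, is inside that window, so Halvik Standard Time is at UTC+12:45.
10:00 UTC + 12h45m = 22:45 Halvik Standard Time.

22:45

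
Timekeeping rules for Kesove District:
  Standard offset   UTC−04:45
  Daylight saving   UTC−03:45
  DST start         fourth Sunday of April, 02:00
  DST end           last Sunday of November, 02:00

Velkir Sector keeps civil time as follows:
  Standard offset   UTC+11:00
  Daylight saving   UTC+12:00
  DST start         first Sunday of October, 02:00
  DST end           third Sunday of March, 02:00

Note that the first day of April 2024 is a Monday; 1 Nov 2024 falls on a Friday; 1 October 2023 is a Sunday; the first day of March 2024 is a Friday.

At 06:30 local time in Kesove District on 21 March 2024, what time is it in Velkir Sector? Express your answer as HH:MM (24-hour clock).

22:15

1 April 2024 is a Monday, so the first Sunday is April 7 and the fourth is April 28.
1 November 2024 is a Friday, so Sundays fall on 3, 10, 17, 24; the last is November 24.
21 March 2024 is outside the daylight-saving period (28 April – 24 November), so Kesove District is on standard time, UTC−04:45.
06:30 Kesove District + 4h45m = 11:15 UTC.
1 October 2023 is a Sunday, so the first Sunday is October 1.
1 March 2024 is a Friday, so the first Sunday is March 3 and the third is March 17.
At the standard offset (UTC+11:00), 11:15 UTC + 11h = 22:15 Velkir Sector standard time.
The standard-time date in Velkir Sector, 21 March 2024, is outside the daylight-saving period (1 October 2023 – 17 March 2024), so Velkir Sector is on standard time, UTC+11:00.
11:15 UTC + 11h = 22:15 Velkir Sector.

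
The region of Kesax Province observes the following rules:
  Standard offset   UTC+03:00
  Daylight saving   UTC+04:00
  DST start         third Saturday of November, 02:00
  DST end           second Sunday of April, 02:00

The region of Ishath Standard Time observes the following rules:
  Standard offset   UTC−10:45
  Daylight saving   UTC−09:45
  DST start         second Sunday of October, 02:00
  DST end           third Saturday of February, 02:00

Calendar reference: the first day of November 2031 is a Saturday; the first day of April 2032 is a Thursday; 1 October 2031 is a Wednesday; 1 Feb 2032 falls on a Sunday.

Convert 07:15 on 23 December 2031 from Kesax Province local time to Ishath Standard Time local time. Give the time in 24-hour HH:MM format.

17:30

1 November 2031 is a Saturday, so the first Saturday is November 1 and the third is November 15.
1 April 2032 is a Thursday, so the first Sunday is April 4 and the second is April 11.
23 December 2031 falls between 15 November 2031 and 11 April 2032, so daylight saving is in effect and Kesax Province is at UTC+04:00.
07:15 Kesax Province − 4h = 03:15 UTC.
1 October 2031 is a Wednesday, so the first Sunday is October 5 and the second is October 12.
1 February 2032 is a Sunday, so the first Saturday is February 7 and the third is February 21.
At the standard offset (UTC−10:45), 03:15 UTC − 10h45m = 16:30 Ishath Standard Time standard time (rolling into the previous day, 22 December 2031).
Daylight saving runs 12 October 2031 – 21 February 2032; the standard-time date in Ishath Standard Time, 22 December 2031, is inside that window, so Ishath Standard Time is at UTC−09:45.
03:15 UTC − 9h45m = 17:30 Ishath Standard Time (rolling into the previous day, 22 December 2031).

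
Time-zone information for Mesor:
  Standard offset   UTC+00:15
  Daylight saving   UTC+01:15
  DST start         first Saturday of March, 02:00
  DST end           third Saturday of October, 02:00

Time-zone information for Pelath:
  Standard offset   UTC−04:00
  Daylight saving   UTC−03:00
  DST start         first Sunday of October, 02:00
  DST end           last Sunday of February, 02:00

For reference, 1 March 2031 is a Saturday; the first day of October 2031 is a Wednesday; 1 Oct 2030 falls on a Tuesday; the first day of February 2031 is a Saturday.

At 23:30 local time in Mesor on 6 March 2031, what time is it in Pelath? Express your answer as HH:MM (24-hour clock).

18:15

1 March 2031 is a Saturday, so the first Saturday is March 1.
1 October 2031 is a Wednesday, so the first Saturday is October 4 and the third is October 18.
6 March 2031 falls between 1 March and 18 October, so daylight saving is in effect and Mesor is at UTC+01:15.
23:30 Mesor − 1h15m = 22:15 UTC.
1 October 2030 is a Tuesday, so the first Sunday is October 6.
1 February 2031 is a Saturday, so Sundays fall on 2, 9, 16, 23; the last is February 23.
At the standard offset (UTC−04:00), 22:15 UTC − 4h = 18:15 Pelath standard time.
The standard-time date in Pelath, 6 March 2031, does not fall between 6 October 2030 and 23 February 2031, so daylight saving is not in effect and Pelath is at UTC−04:00.
22:15 UTC − 4h = 18:15 Pelath.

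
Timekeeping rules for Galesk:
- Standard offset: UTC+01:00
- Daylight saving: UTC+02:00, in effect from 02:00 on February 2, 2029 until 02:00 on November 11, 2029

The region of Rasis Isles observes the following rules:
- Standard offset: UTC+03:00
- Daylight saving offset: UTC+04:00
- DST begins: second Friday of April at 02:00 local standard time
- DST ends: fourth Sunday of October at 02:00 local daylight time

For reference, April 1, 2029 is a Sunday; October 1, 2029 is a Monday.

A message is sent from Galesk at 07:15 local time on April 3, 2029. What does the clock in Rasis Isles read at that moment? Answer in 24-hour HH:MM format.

08:15

April 3, 2029 lies within the daylight-saving period (2 February – 11 November), so Galesk is on daylight time, UTC+02:00.
07:15 Galesk − 2h = 05:15 UTC.
1 April 2029 is a Sunday, so the first Friday is April 6 and the second is April 13.
1 October 2029 is a Monday, so the first Sunday is October 7 and the fourth is October 28.
At the standard offset (UTC+03:00), 05:15 UTC + 3h = 08:15 Rasis Isles standard time.
Daylight saving runs 13 April – 28 October; the standard-time date in Rasis Isles, April 3, 2029, is outside that window, so Rasis Isles is on standard time at UTC+03:00.
05:15 UTC + 3h = 08:15 Rasis Isles.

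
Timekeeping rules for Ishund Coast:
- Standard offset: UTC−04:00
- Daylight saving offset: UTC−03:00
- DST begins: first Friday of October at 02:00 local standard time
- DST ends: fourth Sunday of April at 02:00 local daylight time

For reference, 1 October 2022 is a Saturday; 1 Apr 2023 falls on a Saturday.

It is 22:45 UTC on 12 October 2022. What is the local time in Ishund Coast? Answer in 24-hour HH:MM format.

1 October 2022 is a Saturday, so the first Friday is October 7.
1 April 2023 is a Saturday, so the first Sunday is April 2 and the fourth is April 23.
At the standard offset (UTC−04:00), 22:45 UTC − 4h = 18:45 Ishund Coast standard time.
The standard-time date in Ishund Coast, 12 October 2022, falls between 7 October 2022 and 23 April 2023, so daylight saving is in effect and Ishund Coast is at UTC−03:00.
22:45 UTC − 3h = 19:45 local.

19:45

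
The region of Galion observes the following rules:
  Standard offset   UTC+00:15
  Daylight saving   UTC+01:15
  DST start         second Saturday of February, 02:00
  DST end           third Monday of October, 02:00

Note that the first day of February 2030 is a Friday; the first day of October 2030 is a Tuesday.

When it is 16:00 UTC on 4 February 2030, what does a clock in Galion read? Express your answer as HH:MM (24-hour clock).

1 February 2030 is a Friday, so the first Saturday is February 2 and the second is February 9.
1 October 2030 is a Tuesday, so the first Monday is October 7 and the third is October 21.
At the standard offset (UTC+00:15), 16:00 UTC + 0h15m = 16:15 Galion standard time.
The standard-time date in Galion, 4 February 2030, is outside the daylight-saving period (9 February – 21 October), so Galion is on standard time, UTC+00:15.
16:00 UTC + 0h15m = 16:15 local.

16:15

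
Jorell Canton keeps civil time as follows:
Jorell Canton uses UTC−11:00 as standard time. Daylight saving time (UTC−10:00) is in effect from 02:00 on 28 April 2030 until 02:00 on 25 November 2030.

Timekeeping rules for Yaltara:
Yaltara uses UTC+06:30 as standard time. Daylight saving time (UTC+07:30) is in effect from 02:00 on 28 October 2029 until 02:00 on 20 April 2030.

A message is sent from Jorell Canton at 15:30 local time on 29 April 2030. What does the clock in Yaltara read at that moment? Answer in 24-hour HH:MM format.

08:00

Daylight saving runs 28 April – 25 November; 29 April 2030 is inside that window, so Jorell Canton is at UTC−10:00.
15:30 Jorell Canton + 10h = 01:30 UTC (rolling into the next day, 30 April 2030).
At the standard offset (UTC+06:30), 01:30 UTC + 6h30m = 08:00 Yaltara standard time.
The standard-time date in Yaltara, 30 April 2030, is outside the daylight-saving period (28 October 2029 – 20 April 2030), so Yaltara is on standard time, UTC+06:30.
01:30 UTC + 6h30m = 08:00 Yaltara.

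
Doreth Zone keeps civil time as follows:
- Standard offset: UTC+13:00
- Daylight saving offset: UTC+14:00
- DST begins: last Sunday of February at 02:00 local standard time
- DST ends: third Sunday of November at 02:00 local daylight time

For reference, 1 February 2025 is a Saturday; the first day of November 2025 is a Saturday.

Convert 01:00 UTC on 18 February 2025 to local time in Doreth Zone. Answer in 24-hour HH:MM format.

14:00

1 February 2025 is a Saturday, so Sundays fall on 2, 9, 16, 23; the last is February 23.
1 November 2025 is a Saturday, so the first Sunday is November 2 and the third is November 16.
At the standard offset (UTC+13:00), 01:00 UTC + 13h = 14:00 Doreth Zone standard time.
The standard-time date in Doreth Zone, 18 February 2025, does not fall between 23 February and 16 November, so daylight saving is not in effect and Doreth Zone is at UTC+13:00.
01:00 UTC + 13h = 14:00 local.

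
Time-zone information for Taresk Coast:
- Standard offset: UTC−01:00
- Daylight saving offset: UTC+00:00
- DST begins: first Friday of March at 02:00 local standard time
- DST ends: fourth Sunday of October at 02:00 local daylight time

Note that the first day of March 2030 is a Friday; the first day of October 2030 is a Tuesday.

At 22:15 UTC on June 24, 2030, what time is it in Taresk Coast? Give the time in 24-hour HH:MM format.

22:15

1 March 2030 is a Friday, so the first Friday is March 1.
1 October 2030 is a Tuesday, so the first Sunday is October 6 and the fourth is October 27.
At the standard offset (UTC−01:00), 22:15 UTC − 1h = 21:15 Taresk Coast standard time.
The standard-time date in Taresk Coast, June 24, 2030, falls between 1 March and 27 October, so daylight saving is in effect and Taresk Coast is at UTC+00:00.
22:15 UTC + 0h = 22:15 local.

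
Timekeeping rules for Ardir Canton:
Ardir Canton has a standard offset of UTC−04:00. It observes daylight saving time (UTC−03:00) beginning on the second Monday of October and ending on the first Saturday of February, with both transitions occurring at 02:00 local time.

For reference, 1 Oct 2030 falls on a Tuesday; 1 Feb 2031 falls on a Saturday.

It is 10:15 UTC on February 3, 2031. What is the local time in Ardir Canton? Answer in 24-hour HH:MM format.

06:15

1 October 2030 is a Tuesday, so the first Monday is October 7 and the second is October 14.
1 February 2031 is a Saturday, so the first Saturday is February 1.
At the standard offset (UTC−04:00), 10:15 UTC − 4h = 06:15 Ardir Canton standard time.
The standard-time date in Ardir Canton, February 3, 2031, does not fall between 14 October 2030 and 1 February 2031, so daylight saving is not in effect and Ardir Canton is at UTC−04:00.
10:15 UTC − 4h = 06:15 local.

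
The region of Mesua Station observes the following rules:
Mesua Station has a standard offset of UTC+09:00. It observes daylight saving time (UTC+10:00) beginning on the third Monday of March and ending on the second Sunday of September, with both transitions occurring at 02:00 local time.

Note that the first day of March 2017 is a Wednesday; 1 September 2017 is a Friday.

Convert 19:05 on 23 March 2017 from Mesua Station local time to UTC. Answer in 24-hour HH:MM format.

1 March 2017 is a Wednesday, so the first Monday is March 6 and the third is March 20.
1 September 2017 is a Friday, so the first Sunday is September 3 and the second is September 10.
23 March 2017 falls between 20 March and 10 September, so daylight saving is in effect and Mesua Station is at UTC+10:00.
19:05 local − 10h = 09:05 UTC.

09:05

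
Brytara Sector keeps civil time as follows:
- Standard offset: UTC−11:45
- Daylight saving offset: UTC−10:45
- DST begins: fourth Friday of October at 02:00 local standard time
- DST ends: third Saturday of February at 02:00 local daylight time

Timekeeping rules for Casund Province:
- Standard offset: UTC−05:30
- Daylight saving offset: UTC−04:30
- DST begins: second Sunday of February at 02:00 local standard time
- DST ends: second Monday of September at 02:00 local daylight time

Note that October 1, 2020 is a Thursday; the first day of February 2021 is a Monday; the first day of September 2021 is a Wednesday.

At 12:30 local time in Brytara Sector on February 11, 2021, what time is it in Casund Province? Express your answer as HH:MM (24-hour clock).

17:45

1 October 2020 is a Thursday, so the first Friday is October 2 and the fourth is October 23.
1 February 2021 is a Monday, so the first Saturday is February 6 and the third is February 20.
February 11, 2021 lies within the daylight-saving period (23 October 2020 – 20 February 2021), so Brytara Sector is on daylight time, UTC−10:45.
12:30 Brytara Sector + 10h45m = 23:15 UTC.
1 February 2021 is a Monday, so the first Sunday is February 7 and the second is February 14.
1 September 2021 is a Wednesday, so the first Monday is September 6 and the second is September 13.
At the standard offset (UTC−05:30), 23:15 UTC − 5h30m = 17:45 Casund Province standard time.
Daylight saving runs 14 February – 13 September; the standard-time date in Casund Province, February 11, 2021, is outside that window, so Casund Province is on standard time at UTC−05:30.
23:15 UTC − 5h30m = 17:45 Casund Province.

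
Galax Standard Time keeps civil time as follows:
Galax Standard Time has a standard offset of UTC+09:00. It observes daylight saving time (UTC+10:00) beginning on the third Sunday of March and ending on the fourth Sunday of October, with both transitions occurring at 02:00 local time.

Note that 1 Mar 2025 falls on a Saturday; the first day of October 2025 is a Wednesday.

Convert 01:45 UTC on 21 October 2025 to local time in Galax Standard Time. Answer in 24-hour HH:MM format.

11:45

1 March 2025 is a Saturday, so the first Sunday is March 2 and the third is March 16.
1 October 2025 is a Wednesday, so the first Sunday is October 5 and the fourth is October 26.
At the standard offset (UTC+09:00), 01:45 UTC + 9h = 10:45 Galax Standard Time standard time.
Daylight saving runs 16 March – 26 October; the standard-time date in Galax Standard Time, 21 October 2025, is inside that window, so Galax Standard Time is at UTC+10:00.
01:45 UTC + 10h = 11:45 local.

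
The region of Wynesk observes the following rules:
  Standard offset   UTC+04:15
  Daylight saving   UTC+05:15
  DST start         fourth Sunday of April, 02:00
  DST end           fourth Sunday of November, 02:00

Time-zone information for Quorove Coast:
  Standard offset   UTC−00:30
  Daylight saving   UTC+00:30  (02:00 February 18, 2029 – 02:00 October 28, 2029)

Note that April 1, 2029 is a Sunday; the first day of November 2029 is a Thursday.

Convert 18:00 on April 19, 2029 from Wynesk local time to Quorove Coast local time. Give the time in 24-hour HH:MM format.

1 April 2029 is a Sunday, so the first Sunday is April 1 and the fourth is April 22.
1 November 2029 is a Thursday, so the first Sunday is November 4 and the fourth is November 25.
Daylight saving runs 22 April – 25 November; April 19, 2029 is outside that window, so Wynesk is on standard time at UTC+04:15.
18:00 Wynesk − 4h15m = 13:45 UTC.
At the standard offset (UTC−00:30), 13:45 UTC − 0h30m = 13:15 Quorove Coast standard time.
The standard-time date in Quorove Coast, April 19, 2029, falls between 18 February and 28 October, so daylight saving is in effect and Quorove Coast is at UTC+00:30.
13:45 UTC + 0h30m = 14:15 Quorove Coast.

14:15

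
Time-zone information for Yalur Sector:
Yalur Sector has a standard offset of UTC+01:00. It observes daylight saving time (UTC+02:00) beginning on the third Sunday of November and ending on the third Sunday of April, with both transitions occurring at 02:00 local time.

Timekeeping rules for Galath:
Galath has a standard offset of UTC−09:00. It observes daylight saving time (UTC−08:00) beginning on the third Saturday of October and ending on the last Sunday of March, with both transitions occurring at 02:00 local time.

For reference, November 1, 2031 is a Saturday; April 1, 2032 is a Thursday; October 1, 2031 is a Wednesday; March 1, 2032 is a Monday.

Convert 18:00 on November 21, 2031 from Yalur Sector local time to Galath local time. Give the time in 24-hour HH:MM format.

1 November 2031 is a Saturday, so the first Sunday is November 2 and the third is November 16.
1 April 2032 is a Thursday, so the first Sunday is April 4 and the third is April 18.
Daylight saving runs 16 November 2031 – 18 April 2032; November 21, 2031 is inside that window, so Yalur Sector is at UTC+02:00.
18:00 Yalur Sector − 2h = 16:00 UTC.
1 October 2031 is a Wednesday, so the first Saturday is October 4 and the third is October 18.
1 March 2032 is a Monday, so Sundays fall on 7, 14, 21, 28; the last is March 28.
At the standard offset (UTC−09:00), 16:00 UTC − 9h = 07:00 Galath standard time.
The standard-time date in Galath, November 21, 2031, falls between 18 October 2031 and 28 March 2032, so daylight saving is in effect and Galath is at UTC−08:00.
16:00 UTC − 8h = 08:00 Galath.

08:00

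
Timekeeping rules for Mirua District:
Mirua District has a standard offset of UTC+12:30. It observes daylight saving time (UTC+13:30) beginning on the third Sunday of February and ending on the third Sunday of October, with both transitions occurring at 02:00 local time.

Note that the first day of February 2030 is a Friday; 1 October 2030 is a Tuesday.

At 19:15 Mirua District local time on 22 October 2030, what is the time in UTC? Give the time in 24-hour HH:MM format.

1 February 2030 is a Friday, so the first Sunday is February 3 and the third is February 17.
1 October 2030 is a Tuesday, so the first Sunday is October 6 and the third is October 20.
22 October 2030 does not fall between 17 February and 20 October, so daylight saving is not in effect and Mirua District is at UTC+12:30.
19:15 local − 12h30m = 06:45 UTC.

06:45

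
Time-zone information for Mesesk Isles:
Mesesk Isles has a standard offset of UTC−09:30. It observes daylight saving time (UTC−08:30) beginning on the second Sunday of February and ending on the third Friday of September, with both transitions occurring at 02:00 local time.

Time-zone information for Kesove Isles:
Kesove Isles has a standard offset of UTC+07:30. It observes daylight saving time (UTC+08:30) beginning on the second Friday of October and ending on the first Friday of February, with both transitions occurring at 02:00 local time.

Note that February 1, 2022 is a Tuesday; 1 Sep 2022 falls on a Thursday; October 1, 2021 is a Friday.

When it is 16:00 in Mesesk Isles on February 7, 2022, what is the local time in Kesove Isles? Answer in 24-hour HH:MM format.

1 February 2022 is a Tuesday, so the first Sunday is February 6 and the second is February 13.
1 September 2022 is a Thursday, so the first Friday is September 2 and the third is September 16.
Daylight saving runs 13 February – 16 September; February 7, 2022 is outside that window, so Mesesk Isles is on standard time at UTC−09:30.
16:00 Mesesk Isles + 9h30m = 01:30 UTC (rolling into the next day, 8 February 2022).
1 October 2021 is a Friday, so the first Friday is October 1 and the second is October 8.
1 February 2022 is a Tuesday, so the first Friday is February 4.
At the standard offset (UTC+07:30), 01:30 UTC + 7h30m = 09:00 Kesove Isles standard time.
The standard-time date in Kesove Isles, February 8, 2022, does not fall between 8 October 2021 and 4 February 2022, so daylight saving is not in effect and Kesove Isles is at UTC+07:30.
01:30 UTC + 7h30m = 09:00 Kesove Isles.

09:00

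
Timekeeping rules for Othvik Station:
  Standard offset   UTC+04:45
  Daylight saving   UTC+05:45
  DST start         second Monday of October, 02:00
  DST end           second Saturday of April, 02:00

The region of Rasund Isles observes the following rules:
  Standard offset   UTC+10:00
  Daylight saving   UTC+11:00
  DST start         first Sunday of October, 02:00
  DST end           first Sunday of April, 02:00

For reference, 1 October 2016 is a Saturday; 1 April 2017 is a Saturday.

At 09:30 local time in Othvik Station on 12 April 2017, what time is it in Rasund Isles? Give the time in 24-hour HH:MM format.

14:45

1 October 2016 is a Saturday, so the first Monday is October 3 and the second is October 10.
1 April 2017 is a Saturday, so the first Saturday is April 1 and the second is April 8.
12 April 2017 is outside the daylight-saving period (10 October 2016 – 8 April 2017), so Othvik Station is on standard time, UTC+04:45.
09:30 Othvik Station − 4h45m = 04:45 UTC.
1 October 2016 is a Saturday, so the first Sunday is October 2.
1 April 2017 is a Saturday, so the first Sunday is April 2.
At the standard offset (UTC+10:00), 04:45 UTC + 10h = 14:45 Rasund Isles standard time.
The standard-time date in Rasund Isles, 12 April 2017, is outside the daylight-saving period (2 October 2016 – 2 April 2017), so Rasund Isles is on standard time, UTC+10:00.
04:45 UTC + 10h = 14:45 Rasund Isles.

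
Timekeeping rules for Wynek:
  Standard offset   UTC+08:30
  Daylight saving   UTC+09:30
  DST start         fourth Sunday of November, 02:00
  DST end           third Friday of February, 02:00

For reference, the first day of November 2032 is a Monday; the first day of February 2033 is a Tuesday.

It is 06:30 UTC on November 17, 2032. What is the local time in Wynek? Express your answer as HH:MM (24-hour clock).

1 November 2032 is a Monday, so the first Sunday is November 7 and the fourth is November 28.
1 February 2033 is a Tuesday, so the first Friday is February 4 and the third is February 18.
At the standard offset (UTC+08:30), 06:30 UTC + 8h30m = 15:00 Wynek standard time.
The standard-time date in Wynek, November 17, 2032, does not fall between 28 November 2032 and 18 February 2033, so daylight saving is not in effect and Wynek is at UTC+08:30.
06:30 UTC + 8h30m = 15:00 local.

15:00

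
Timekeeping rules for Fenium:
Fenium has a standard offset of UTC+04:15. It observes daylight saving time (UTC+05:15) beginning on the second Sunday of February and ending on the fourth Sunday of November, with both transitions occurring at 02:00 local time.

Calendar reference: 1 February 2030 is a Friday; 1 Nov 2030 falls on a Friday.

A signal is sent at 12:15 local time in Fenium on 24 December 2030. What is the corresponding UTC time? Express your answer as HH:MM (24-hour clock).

08:00

1 February 2030 is a Friday, so the first Sunday is February 3 and the second is February 10.
1 November 2030 is a Friday, so the first Sunday is November 3 and the fourth is November 24.
24 December 2030 does not fall between 10 February and 24 November, so daylight saving is not in effect and Fenium is at UTC+04:15.
12:15 local − 4h15m = 08:00 UTC.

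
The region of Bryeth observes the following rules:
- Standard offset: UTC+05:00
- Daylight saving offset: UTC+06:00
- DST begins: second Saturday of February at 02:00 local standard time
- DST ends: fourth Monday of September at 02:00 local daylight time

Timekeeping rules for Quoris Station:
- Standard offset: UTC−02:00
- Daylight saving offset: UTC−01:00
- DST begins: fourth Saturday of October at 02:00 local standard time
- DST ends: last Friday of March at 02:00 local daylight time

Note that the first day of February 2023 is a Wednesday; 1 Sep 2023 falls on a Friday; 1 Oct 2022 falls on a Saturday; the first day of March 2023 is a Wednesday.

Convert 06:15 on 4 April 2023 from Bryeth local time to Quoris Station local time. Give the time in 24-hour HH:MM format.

1 February 2023 is a Wednesday, so the first Saturday is February 4 and the second is February 11.
1 September 2023 is a Friday, so the first Monday is September 4 and the fourth is September 25.
Daylight saving runs 11 February – 25 September; 4 April 2023 is inside that window, so Bryeth is at UTC+06:00.
06:15 Bryeth − 6h = 00:15 UTC.
1 October 2022 is a Saturday, so the first Saturday is October 1 and the fourth is October 22.
1 March 2023 is a Wednesday, so Fridays fall on 3, 10, 17, 24, 31; the last is March 31.
At the standard offset (UTC−02:00), 00:15 UTC − 2h = 22:15 Quoris Station standard time (rolling into the previous day, 3 April 2023).
The standard-time date in Quoris Station, 3 April 2023, is outside the daylight-saving period (22 October 2022 – 31 March 2023), so Quoris Station is on standard time, UTC−02:00.
00:15 UTC − 2h = 22:15 Quoris Station (rolling into the previous day, 3 April 2023).

22:15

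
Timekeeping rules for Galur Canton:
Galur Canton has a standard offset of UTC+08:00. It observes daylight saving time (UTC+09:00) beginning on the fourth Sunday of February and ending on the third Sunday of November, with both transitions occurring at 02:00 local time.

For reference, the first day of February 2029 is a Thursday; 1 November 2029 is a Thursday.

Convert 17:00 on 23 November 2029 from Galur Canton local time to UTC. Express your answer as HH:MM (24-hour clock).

09:00

1 February 2029 is a Thursday, so the first Sunday is February 4 and the fourth is February 25.
1 November 2029 is a Thursday, so the first Sunday is November 4 and the third is November 18.
Daylight saving runs 25 February – 18 November; 23 November 2029 is outside that window, so Galur Canton is on standard time at UTC+08:00.
17:00 local − 8h = 09:00 UTC.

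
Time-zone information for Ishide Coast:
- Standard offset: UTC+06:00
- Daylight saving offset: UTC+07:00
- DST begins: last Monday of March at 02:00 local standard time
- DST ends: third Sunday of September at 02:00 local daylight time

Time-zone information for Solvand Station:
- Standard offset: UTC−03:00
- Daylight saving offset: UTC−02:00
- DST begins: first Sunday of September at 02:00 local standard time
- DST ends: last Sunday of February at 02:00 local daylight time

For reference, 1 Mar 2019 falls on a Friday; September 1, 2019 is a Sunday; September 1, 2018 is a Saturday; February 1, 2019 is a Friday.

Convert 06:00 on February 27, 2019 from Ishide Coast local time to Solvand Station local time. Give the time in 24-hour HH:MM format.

21:00

1 March 2019 is a Friday, so Mondays fall on 4, 11, 18, 25; the last is March 25.
1 September 2019 is a Sunday, so the first Sunday is September 1 and the third is September 15.
February 27, 2019 is outside the daylight-saving period (25 March – 15 September), so Ishide Coast is on standard time, UTC+06:00.
06:00 Ishide Coast − 6h = 00:00 UTC.
1 September 2018 is a Saturday, so the first Sunday is September 2.
1 February 2019 is a Friday, so Sundays fall on 3, 10, 17, 24; the last is February 24.
At the standard offset (UTC−03:00), 00:00 UTC − 3h = 21:00 Solvand Station standard time (rolling into the previous day, 26 February 2019).
Daylight saving runs 2 September 2018 – 24 February 2019; the standard-time date in Solvand Station, February 26, 2019, is outside that window, so Solvand Station is on standard time at UTC−03:00.
00:00 UTC − 3h = 21:00 Solvand Station (rolling into the previous day, 26 February 2019).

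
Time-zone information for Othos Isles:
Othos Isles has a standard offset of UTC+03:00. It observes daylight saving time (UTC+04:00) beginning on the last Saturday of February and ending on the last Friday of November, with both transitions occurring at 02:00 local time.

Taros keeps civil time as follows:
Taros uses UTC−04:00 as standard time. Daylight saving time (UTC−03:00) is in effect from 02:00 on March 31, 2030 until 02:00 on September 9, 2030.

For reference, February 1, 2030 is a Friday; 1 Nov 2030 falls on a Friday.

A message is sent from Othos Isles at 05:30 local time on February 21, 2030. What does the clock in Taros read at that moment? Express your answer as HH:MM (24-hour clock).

1 February 2030 is a Friday, so Saturdays fall on 2, 9, 16, 23; the last is February 23.
1 November 2030 is a Friday, so Fridays fall on 1, 8, 15, 22, 29; the last is November 29.
February 21, 2030 is outside the daylight-saving period (23 February – 29 November), so Othos Isles is on standard time, UTC+03:00.
05:30 Othos Isles − 3h = 02:30 UTC.
At the standard offset (UTC−04:00), 02:30 UTC − 4h = 22:30 Taros standard time (rolling into the previous day, 20 February 2030).
Daylight saving runs 31 March – 9 September; the standard-time date in Taros, February 20, 2030, is outside that window, so Taros is on standard time at UTC−04:00.
02:30 UTC − 4h = 22:30 Taros (rolling into the previous day, 20 February 2030).

22:30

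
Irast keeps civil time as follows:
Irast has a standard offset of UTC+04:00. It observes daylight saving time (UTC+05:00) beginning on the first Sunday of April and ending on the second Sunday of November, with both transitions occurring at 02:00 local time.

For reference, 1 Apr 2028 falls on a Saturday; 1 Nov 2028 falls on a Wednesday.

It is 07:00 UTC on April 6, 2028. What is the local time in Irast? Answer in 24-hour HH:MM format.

12:00

1 April 2028 is a Saturday, so the first Sunday is April 2.
1 November 2028 is a Wednesday, so the first Sunday is November 5 and the second is November 12.
At the standard offset (UTC+04:00), 07:00 UTC + 4h = 11:00 Irast standard time.
The standard-time date in Irast, April 6, 2028, lies within the daylight-saving period (2 April – 12 November), so Irast is on daylight time, UTC+05:00.
07:00 UTC + 5h = 12:00 local.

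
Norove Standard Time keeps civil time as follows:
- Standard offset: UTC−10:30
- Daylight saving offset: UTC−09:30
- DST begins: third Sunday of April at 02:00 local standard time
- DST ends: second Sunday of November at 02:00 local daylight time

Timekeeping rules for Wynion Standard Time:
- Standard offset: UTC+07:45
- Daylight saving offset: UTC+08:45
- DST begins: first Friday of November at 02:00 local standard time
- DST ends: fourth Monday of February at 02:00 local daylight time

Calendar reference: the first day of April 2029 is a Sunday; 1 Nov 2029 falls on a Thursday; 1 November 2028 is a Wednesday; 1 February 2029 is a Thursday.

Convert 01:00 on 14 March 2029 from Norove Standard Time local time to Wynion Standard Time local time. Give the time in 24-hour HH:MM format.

19:15

1 April 2029 is a Sunday, so the first Sunday is April 1 and the third is April 15.
1 November 2029 is a Thursday, so the first Sunday is November 4 and the second is November 11.
14 March 2029 is outside the daylight-saving period (15 April – 11 November), so Norove Standard Time is on standard time, UTC−10:30.
01:00 Norove Standard Time + 10h30m = 11:30 UTC.
1 November 2028 is a Wednesday, so the first Friday is November 3.
1 February 2029 is a Thursday, so the first Monday is February 5 and the fourth is February 26.
At the standard offset (UTC+07:45), 11:30 UTC + 7h45m = 19:15 Wynion Standard Time standard time.
The standard-time date in Wynion Standard Time, 14 March 2029, is outside the daylight-saving period (3 November 2028 – 26 February 2029), so Wynion Standard Time is on standard time, UTC+07:45.
11:30 UTC + 7h45m = 19:15 Wynion Standard Time.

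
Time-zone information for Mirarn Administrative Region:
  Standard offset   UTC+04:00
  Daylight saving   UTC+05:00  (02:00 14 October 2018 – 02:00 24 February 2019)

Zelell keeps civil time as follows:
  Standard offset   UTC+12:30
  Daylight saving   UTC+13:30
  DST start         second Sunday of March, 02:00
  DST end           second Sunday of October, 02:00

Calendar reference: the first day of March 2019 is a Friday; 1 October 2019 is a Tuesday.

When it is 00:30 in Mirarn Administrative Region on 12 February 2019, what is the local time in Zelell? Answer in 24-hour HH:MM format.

Daylight saving runs 14 October 2018 – 24 February 2019; 12 February 2019 is inside that window, so Mirarn Administrative Region is at UTC+05:00.
00:30 Mirarn Administrative Region − 5h = 19:30 UTC (rolling into the previous day, 11 February 2019).
1 March 2019 is a Friday, so the first Sunday is March 3 and the second is March 10.
1 October 2019 is a Tuesday, so the first Sunday is October 6 and the second is October 13.
At the standard offset (UTC+12:30), 19:30 UTC + 12h30m = 08:00 Zelell standard time (rolling into the next day, 12 February 2019).
Daylight saving runs 10 March – 13 October; the standard-time date in Zelell, 12 February 2019, is outside that window, so Zelell is on standard time at UTC+12:30.
19:30 UTC + 12h30m = 08:00 Zelell (rolling into the next day, 12 February 2019).

08:00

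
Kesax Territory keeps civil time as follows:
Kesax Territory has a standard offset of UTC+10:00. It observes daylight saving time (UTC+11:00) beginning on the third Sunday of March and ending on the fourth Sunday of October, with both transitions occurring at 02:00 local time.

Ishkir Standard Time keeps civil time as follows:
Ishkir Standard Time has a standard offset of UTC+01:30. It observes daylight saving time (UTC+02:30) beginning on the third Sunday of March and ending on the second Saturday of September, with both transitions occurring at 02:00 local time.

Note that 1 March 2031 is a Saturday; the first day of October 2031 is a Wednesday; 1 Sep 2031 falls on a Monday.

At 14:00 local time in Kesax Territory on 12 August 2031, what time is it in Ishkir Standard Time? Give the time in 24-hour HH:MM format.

05:30

1 March 2031 is a Saturday, so the first Sunday is March 2 and the third is March 16.
1 October 2031 is a Wednesday, so the first Sunday is October 5 and the fourth is October 26.
12 August 2031 falls between 16 March and 26 October, so daylight saving is in effect and Kesax Territory is at UTC+11:00.
14:00 Kesax Territory − 11h = 03:00 UTC.
1 March 2031 is a Saturday, so the first Sunday is March 2 and the third is March 16.
1 September 2031 is a Monday, so the first Saturday is September 6 and the second is September 13.
At the standard offset (UTC+01:30), 03:00 UTC + 1h30m = 04:30 Ishkir Standard Time standard time.
The standard-time date in Ishkir Standard Time, 12 August 2031, falls between 16 March and 13 September, so daylight saving is in effect and Ishkir Standard Time is at UTC+02:30.
03:00 UTC + 2h30m = 05:30 Ishkir Standard Time.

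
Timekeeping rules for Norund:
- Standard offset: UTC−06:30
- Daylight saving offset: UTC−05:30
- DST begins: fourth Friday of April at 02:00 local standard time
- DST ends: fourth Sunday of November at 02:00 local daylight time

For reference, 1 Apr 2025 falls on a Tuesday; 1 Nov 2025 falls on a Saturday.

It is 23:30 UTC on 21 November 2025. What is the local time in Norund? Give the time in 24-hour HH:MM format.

1 April 2025 is a Tuesday, so the first Friday is April 4 and the fourth is April 25.
1 November 2025 is a Saturday, so the first Sunday is November 2 and the fourth is November 23.
At the standard offset (UTC−06:30), 23:30 UTC − 6h30m = 17:00 Norund standard time.
Daylight saving runs 25 April – 23 November; the standard-time date in Norund, 21 November 2025, is inside that window, so Norund is at UTC−05:30.
23:30 UTC − 5h30m = 18:00 local.

18:00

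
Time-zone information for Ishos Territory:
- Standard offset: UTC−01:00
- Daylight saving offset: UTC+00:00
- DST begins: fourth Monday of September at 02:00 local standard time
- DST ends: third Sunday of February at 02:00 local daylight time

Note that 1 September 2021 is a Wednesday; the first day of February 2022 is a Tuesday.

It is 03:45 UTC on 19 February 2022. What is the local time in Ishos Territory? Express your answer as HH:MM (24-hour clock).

03:45

1 September 2021 is a Wednesday, so the first Monday is September 6 and the fourth is September 27.
1 February 2022 is a Tuesday, so the first Sunday is February 6 and the third is February 20.
At the standard offset (UTC−01:00), 03:45 UTC − 1h = 02:45 Ishos Territory standard time.
The standard-time date in Ishos Territory, 19 February 2022, falls between 27 September 2021 and 20 February 2022, so daylight saving is in effect and Ishos Territory is at UTC+00:00.
03:45 UTC + 0h = 03:45 local.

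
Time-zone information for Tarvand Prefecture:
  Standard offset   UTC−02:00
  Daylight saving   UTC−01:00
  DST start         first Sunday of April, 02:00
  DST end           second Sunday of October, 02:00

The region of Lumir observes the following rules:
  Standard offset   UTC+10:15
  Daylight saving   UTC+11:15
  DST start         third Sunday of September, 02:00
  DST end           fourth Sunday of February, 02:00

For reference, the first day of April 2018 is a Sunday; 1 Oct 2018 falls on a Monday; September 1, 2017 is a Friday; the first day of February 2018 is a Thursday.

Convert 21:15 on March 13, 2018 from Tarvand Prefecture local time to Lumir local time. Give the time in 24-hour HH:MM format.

1 April 2018 is a Sunday, so the first Sunday is April 1.
1 October 2018 is a Monday, so the first Sunday is October 7 and the second is October 14.
March 13, 2018 is outside the daylight-saving period (1 April – 14 October), so Tarvand Prefecture is on standard time, UTC−02:00.
21:15 Tarvand Prefecture + 2h = 23:15 UTC.
1 September 2017 is a Friday, so the first Sunday is September 3 and the third is September 17.
1 February 2018 is a Thursday, so the first Sunday is February 4 and the fourth is February 25.
At the standard offset (UTC+10:15), 23:15 UTC + 10h15m = 09:30 Lumir standard time (rolling into the next day, 14 March 2018).
Daylight saving runs 17 September 2017 – 25 February 2018; the standard-time date in Lumir, March 14, 2018, is outside that window, so Lumir is on standard time at UTC+10:15.
23:15 UTC + 10h15m = 09:30 Lumir (rolling into the next day, 14 March 2018).

09:30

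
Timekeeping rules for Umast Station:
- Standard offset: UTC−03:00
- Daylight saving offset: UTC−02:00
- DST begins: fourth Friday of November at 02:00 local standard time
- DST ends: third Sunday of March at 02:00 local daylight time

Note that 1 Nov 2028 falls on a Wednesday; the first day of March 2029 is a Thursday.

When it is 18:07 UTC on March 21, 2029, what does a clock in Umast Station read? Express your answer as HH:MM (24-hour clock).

15:07

1 November 2028 is a Wednesday, so the first Friday is November 3 and the fourth is November 24.
1 March 2029 is a Thursday, so the first Sunday is March 4 and the third is March 18.
At the standard offset (UTC−03:00), 18:07 UTC − 3h = 15:07 Umast Station standard time.
The standard-time date in Umast Station, March 21, 2029, does not fall between 24 November 2028 and 18 March 2029, so daylight saving is not in effect and Umast Station is at UTC−03:00.
18:07 UTC − 3h = 15:07 local.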